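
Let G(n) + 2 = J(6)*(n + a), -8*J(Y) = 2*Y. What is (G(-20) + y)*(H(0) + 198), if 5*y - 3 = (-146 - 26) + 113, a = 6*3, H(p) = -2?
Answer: -9996/5 ≈ -1999.2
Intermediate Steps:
J(Y) = -Y/4
a = 18
y = -56/5 (y = ⅗ + ((-146 - 26) + 113)/5 = ⅗ + (-172 + 113)/5 = ⅗ + (⅕)*(-59) = ⅗ - 59/5 = -56/5 ≈ -11.200)
G(n) = -29 - 3*n/2 (G(n) = -2 + (-¼*6)*(n + 18) = -2 - 3*(18 + n)/2 = -2 + (-27 - 3*n/2) = -29 - 3*n/2)
(G(-20) + y)*(H(0) + 198) = ((-29 - 3/2*(-20)) - 56/5)*(-2 + 198) = ((-29 + 30) - 56/5)*196 = (1 - 56/5)*196 = -51/5*196 = -9996/5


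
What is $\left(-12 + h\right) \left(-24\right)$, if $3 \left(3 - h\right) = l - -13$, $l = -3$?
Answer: $296$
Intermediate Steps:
$h = - \frac{1}{3}$ ($h = 3 - \frac{-3 - -13}{3} = 3 - \frac{-3 + 13}{3} = 3 - \frac{10}{3} = - \frac{1}{3} \approx -0.33333$)
$\left(-12 + h\right) \left(-24\right) = \left(-12 - \frac{1}{3}\right) \left(-24\right) = \left(- \frac{37}{3}\right) \left(-24\right) = 296$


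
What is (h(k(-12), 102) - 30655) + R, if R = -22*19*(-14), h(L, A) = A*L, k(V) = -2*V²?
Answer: -54179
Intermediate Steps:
R = 5852 (R = -418*(-14) = 5852)
(h(k(-12), 102) - 30655) + R = (102*(-2*(-12)²) - 30655) + 5852 = (102*(-2*144) - 30655) + 5852 = (102*(-288) - 30655) + 5852 = (-29376 - 30655) + 5852 = -60031 + 5852 = -54179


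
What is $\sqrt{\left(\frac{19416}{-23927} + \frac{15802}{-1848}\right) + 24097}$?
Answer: $\frac{\sqrt{2943436425572230665}}{11054274} \approx 155.2$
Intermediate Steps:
$\sqrt{\left(\frac{19416}{-23927} + \frac{15802}{-1848}\right) + 24097} = \sqrt{\left(19416 \left(- \frac{1}{23927}\right) + 15802 \left(- \frac{1}{1848}\right)\right) + 24097} = \sqrt{\left(- \frac{19416}{23927} - \frac{7901}{924}\right) + 24097} = \sqrt{- \frac{206987611}{22108548} + 24097} = \sqrt{\frac{532542693545}{22108548}} = \frac{\sqrt{2943436425572230665}}{11054274}$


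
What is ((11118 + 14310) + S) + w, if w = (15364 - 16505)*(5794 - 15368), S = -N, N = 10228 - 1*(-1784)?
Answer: 10937350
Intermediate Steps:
N = 12012 (N = 10228 + 1784 = 12012)
S = -12012 (S = -1*12012 = -12012)
w = 10923934 (w = -1141*(-9574) = 10923934)
((11118 + 14310) + S) + w = ((11118 + 14310) - 12012) + 10923934 = (25428 - 12012) + 10923934 = 13416 + 10923934 = 10937350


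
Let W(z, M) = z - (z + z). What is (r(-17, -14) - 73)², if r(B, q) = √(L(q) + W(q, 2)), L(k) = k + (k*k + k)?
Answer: (73 - √182)² ≈ 3541.4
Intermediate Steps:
W(z, M) = -z (W(z, M) = z - 2*z = -z)
L(k) = k² + 2*k (L(k) = k + (k² + k) = k + (k + k²) = k² + 2*k)
r(B, q) = √(-q + q*(2 + q)) (r(B, q) = √(q*(2 + q) - q) = √(-q + q*(2 + q)))
(r(-17, -14) - 73)² = (√(-14*(1 - 14)) - 73)² = (√(-14*(-13)) - 73)² = (√182 - 73)² = (-73 + √182)²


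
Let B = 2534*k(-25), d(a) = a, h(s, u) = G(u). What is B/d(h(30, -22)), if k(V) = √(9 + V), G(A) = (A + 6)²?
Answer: 1267*I/32 ≈ 39.594*I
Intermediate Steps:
G(A) = (6 + A)²
h(s, u) = (6 + u)²
B = 10136*I (B = 2534*√(9 - 25) = 2534*√(-16) = 2534*(4*I) = 10136*I ≈ 10136.0*I)
B/d(h(30, -22)) = (10136*I)/((6 - 22)²) = (10136*I)/((-16)²) = (10136*I)/256 = (10136*I)*(1/256) = 1267*I/32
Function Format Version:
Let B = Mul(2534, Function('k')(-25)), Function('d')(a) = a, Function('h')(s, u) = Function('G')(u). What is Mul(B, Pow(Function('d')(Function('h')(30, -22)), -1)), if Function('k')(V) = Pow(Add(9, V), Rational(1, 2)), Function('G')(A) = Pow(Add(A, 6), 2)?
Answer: Mul(Rational(1267, 32), I) ≈ Mul(39.594, I)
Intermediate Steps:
Function('G')(A) = Pow(Add(6, A), 2)
Function('h')(s, u) = Pow(Add(6, u), 2)
B = Mul(10136, I) (B = Mul(2534, Pow(Add(9, -25), Rational(1, 2))) = Mul(2534, Pow(-16, Rational(1, 2))) = Mul(2534, Mul(4, I)) = Mul(10136, I) ≈ Mul(10136., I))
Mul(B, Pow(Function('d')(Function('h')(30, -22)), -1)) = Mul(Mul(10136, I), Pow(Pow(Add(6, -22), 2), -1)) = Mul(Mul(10136, I), Pow(Pow(-16, 2), -1)) = Mul(Mul(10136, I), Pow(256, -1)) = Mul(Mul(10136, I), Rational(1, 256)) = Mul(Rational(1267, 32), I)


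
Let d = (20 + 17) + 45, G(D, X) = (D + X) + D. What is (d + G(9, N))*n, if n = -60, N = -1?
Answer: -5940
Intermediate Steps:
G(D, X) = X + 2*D
d = 82 (d = 37 + 45 = 82)
(d + G(9, N))*n = (82 + (-1 + 2*9))*(-60) = (82 + (-1 + 18))*(-60) = (82 + 17)*(-60) = 99*(-60) = -5940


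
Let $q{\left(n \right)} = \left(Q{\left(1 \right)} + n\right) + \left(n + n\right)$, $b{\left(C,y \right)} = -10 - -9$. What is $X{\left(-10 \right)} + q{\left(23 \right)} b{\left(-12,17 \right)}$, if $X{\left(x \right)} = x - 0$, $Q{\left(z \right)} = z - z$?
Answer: $-79$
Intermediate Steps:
$Q{\left(z \right)} = 0$
$b{\left(C,y \right)} = -1$ ($b{\left(C,y \right)} = -10 + 9 = -1$)
$X{\left(x \right)} = x$ ($X{\left(x \right)} = x + 0 = x$)
$q{\left(n \right)} = 3 n$ ($q{\left(n \right)} = \left(0 + n\right) + \left(n + n\right) = n + 2 n = 3 n$)
$X{\left(-10 \right)} + q{\left(23 \right)} b{\left(-12,17 \right)} = -10 + 3 \cdot 23 \left(-1\right) = -10 + 69 \left(-1\right) = -10 - 69 = -79$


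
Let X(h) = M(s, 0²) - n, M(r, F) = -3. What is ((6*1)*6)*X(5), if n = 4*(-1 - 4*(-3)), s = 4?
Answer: -1692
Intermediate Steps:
n = 44 (n = 4*(-1 + 12) = 4*11 = 44)
X(h) = -47 (X(h) = -3 - 1*44 = -3 - 44 = -47)
((6*1)*6)*X(5) = ((6*1)*6)*(-47) = (6*6)*(-47) = 36*(-47) = -1692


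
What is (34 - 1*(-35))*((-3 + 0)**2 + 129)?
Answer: 9522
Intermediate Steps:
(34 - 1*(-35))*((-3 + 0)**2 + 129) = (34 + 35)*((-3)**2 + 129) = 69*(9 + 129) = 69*138 = 9522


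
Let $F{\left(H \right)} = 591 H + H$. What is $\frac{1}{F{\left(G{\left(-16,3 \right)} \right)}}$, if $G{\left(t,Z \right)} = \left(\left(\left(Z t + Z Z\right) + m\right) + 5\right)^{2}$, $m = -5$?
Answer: $\frac{1}{900432} \approx 1.1106 \cdot 10^{-6}$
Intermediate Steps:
$G{\left(t,Z \right)} = \left(Z^{2} + Z t\right)^{2}$ ($G{\left(t,Z \right)} = \left(\left(\left(Z t + Z Z\right) - 5\right) + 5\right)^{2} = \left(\left(\left(Z t + Z^{2}\right) - 5\right) + 5\right)^{2} = \left(\left(\left(Z^{2} + Z t\right) - 5\right) + 5\right)^{2} = \left(\left(-5 + Z^{2} + Z t\right) + 5\right)^{2} = \left(Z^{2} + Z t\right)^{2}$)
$F{\left(H \right)} = 592 H$
$\frac{1}{F{\left(G{\left(-16,3 \right)} \right)}} = \frac{1}{592 \cdot 3^{2} \left(3 - 16\right)^{2}} = \frac{1}{592 \cdot 9 \left(-13\right)^{2}} = \frac{1}{592 \cdot 9 \cdot 169} = \frac{1}{592 \cdot 1521} = \frac{1}{900432}$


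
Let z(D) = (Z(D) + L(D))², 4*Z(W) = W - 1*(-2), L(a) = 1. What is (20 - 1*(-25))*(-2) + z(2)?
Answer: -86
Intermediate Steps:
Z(W) = ½ + W/4 (Z(W) = (W - 1*(-2))/4 = (W + 2)/4 = (2 + W)/4 = ½ + W/4)
z(D) = (3/2 + D/4)² (z(D) = ((½ + D/4) + 1)² = (3/2 + D/4)²)
(20 - 1*(-25))*(-2) + z(2) = (20 - 1*(-25))*(-2) + (6 + 2)²/16 = (20 + 25)*(-2) + (1/16)*8² = 45*(-2) + (1/16)*64 = -90 + 4 = -86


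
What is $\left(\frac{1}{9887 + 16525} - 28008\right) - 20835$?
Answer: $- \frac{1290041315}{26412} \approx -48843.0$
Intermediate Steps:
$\left(\frac{1}{9887 + 16525} - 28008\right) - 20835 = \left(\frac{1}{26412} - 28008\right) - 20835 = - \frac{739747295}{26412} - 20835 = - \frac{1290041315}{26412}$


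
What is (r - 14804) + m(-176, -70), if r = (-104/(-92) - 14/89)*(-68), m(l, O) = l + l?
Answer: -31159788/2047 ≈ -15222.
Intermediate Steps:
m(l, O) = 2*l
r = -135456/2047 (r = (-104*(-1/92) - 14*1/89)*(-68) = (26/23 - 14/89)*(-68) = (1992/2047)*(-68) = -135456/2047 ≈ -66.173)
(r - 14804) + m(-176, -70) = (-135456/2047 - 14804) + 2*(-176) = -30439244/2047 - 352 = -31159788/2047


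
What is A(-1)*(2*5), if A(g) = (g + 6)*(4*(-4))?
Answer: -800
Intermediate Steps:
A(g) = -96 - 16*g (A(g) = (6 + g)*(-16) = -96 - 16*g)
A(-1)*(2*5) = (-96 - 16*(-1))*(2*5) = (-96 + 16)*10 = -80*10 = -800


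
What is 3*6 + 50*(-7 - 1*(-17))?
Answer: 518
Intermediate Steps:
3*6 + 50*(-7 - 1*(-17)) = 18 + 50*(-7 + 17) = 18 + 50*10 = 18 + 500 = 518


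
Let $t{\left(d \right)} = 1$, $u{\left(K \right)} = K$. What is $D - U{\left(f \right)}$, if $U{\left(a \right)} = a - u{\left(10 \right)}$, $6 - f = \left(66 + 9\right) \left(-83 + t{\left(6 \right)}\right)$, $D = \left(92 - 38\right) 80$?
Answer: $-1826$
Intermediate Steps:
$D = 4320$ ($D = 54 \cdot 80 = 4320$)
$f = 6156$ ($f = 6 - \left(66 + 9\right) \left(-83 + 1\right) = 6 - 75 \left(-82\right) = 6 - -6150 = 6 + 6150 = 6156$)
$U{\left(a \right)} = -10 + a$ ($U{\left(a \right)} = a - 10 = -10 + a$)
$D - U{\left(f \right)} = 4320 - \left(-10 + 6156\right) = 4320 - 6146 = -1826$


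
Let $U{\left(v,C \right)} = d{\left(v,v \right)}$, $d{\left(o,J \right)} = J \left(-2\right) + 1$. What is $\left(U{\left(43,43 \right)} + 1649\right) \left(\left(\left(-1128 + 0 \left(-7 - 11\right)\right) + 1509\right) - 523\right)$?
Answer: $-222088$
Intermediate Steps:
$d{\left(o,J \right)} = 1 - 2 J$ ($d{\left(o,J \right)} = - 2 J + 1 = 1 - 2 J$)
$U{\left(v,C \right)} = 1 - 2 v$
$\left(U{\left(43,43 \right)} + 1649\right) \left(\left(\left(-1128 + 0 \left(-7 - 11\right)\right) + 1509\right) - 523\right) = \left(\left(1 - 86\right) + 1649\right) \left(\left(\left(-1128 + 0 \left(-7 - 11\right)\right) + 1509\right) - 523\right) = \left(\left(1 - 86\right) + 1649\right) \left(\left(\left(-1128 + 0 \left(-18\right)\right) + 1509\right) - 523\right) = \left(-85 + 1649\right) \left(\left(\left(-1128 + 0\right) + 1509\right) - 523\right) = 1564 \left(\left(-1128 + 1509\right) - 523\right) = 1564 \left(381 - 523\right) = 1564 \left(-142\right) = -222088$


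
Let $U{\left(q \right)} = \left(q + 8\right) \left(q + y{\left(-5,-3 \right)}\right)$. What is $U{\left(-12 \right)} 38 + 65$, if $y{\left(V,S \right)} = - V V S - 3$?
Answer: $-9055$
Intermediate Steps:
$y{\left(V,S \right)} = -3 - S V^{2}$ ($y{\left(V,S \right)} = - V^{2} S - 3 = - S V^{2} - 3 = -3 - S V^{2}$)
$U{\left(q \right)} = \left(8 + q\right) \left(72 + q\right)$ ($U{\left(q \right)} = \left(q + 8\right) \left(q - \left(3 - 3 \left(-5\right)^{2}\right)\right) = \left(8 + q\right) \left(q - \left(3 - 75\right)\right) = \left(8 + q\right) \left(q + \left(-3 + 75\right)\right) = \left(8 + q\right) \left(q + 72\right) = \left(8 + q\right) \left(72 + q\right)$)
$U{\left(-12 \right)} 38 + 65 = \left(576 + \left(-12\right)^{2} + 80 \left(-12\right)\right) 38 + 65 = \left(576 + 144 - 960\right) 38 + 65 = \left(-240\right) 38 + 65 = -9120 + 65 = -9055$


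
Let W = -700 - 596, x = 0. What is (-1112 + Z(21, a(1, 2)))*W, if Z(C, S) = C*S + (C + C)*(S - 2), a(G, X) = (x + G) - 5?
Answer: 1876608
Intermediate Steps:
W = -1296
a(G, X) = -5 + G (a(G, X) = (0 + G) - 5 = G - 5 = -5 + G)
Z(C, S) = C*S + 2*C*(-2 + S) (Z(C, S) = C*S + (2*C)*(-2 + S) = C*S + 2*C*(-2 + S))
(-1112 + Z(21, a(1, 2)))*W = (-1112 + 21*(-4 + 3*(-5 + 1)))*(-1296) = (-1112 + 21*(-4 + 3*(-4)))*(-1296) = (-1112 + 21*(-4 - 12))*(-1296) = (-1112 + 21*(-16))*(-1296) = (-1112 - 336)*(-1296) = -1448*(-1296) = 1876608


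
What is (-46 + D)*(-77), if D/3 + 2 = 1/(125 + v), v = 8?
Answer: 76043/19 ≈ 4002.3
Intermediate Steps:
D = -795/133 (D = -6 + 3/(125 + 8) = -6 + 3/133 = -795/133 ≈ -5.9774)
(-46 + D)*(-77) = (-46 - 795/133)*(-77) = -6913/133*(-77) = 76043/19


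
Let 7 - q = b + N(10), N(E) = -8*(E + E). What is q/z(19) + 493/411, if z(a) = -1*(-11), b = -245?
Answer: 174755/4521 ≈ 38.654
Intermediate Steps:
z(a) = 11
N(E) = -16*E
q = 412 (q = 7 - (-245 - 16*10) = 7 - (-245 - 160) = 7 - 1*(-405) = 7 + 405 = 412)
q/z(19) + 493/411 = 412/11 + 493/411 = 174755/4521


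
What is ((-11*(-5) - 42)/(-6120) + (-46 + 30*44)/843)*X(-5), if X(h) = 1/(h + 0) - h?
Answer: 2595307/358275 ≈ 7.2439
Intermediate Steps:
X(h) = 1/h - h
((-11*(-5) - 42)/(-6120) + (-46 + 30*44)/843)*X(-5) = ((-11*(-5) - 42)/(-6120) + (-46 + 30*44)/843)*(1/(-5) - 1*(-5)) = ((55 - 42)*(-1/6120) + (-46 + 1320)*(1/843))*(-1/5 + 5) = (13*(-1/6120) + 1274*(1/843))*(24/5) = (-13/6120 + 1274/843)*(24/5) = (2595307/1719720)*(24/5) = 2595307/358275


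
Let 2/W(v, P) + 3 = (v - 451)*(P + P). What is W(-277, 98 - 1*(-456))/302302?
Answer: -1/121922477677 ≈ -8.2019e-12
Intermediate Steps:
W(v, P) = 2/(-3 + 2*P*(-451 + v)) (W(v, P) = 2/(-3 + (v - 451)*(P + P)) = 2/(-3 + (-451 + v)*(2*P)) = 2/(-3 + 2*P*(-451 + v)))
W(-277, 98 - 1*(-456))/302302 = (2/(-3 - 902*(98 - 1*(-456)) + 2*(98 - 1*(-456))*(-277)))/302302 = (2/(-3 - 902*(98 + 456) + 2*(98 + 456)*(-277)))*(1/302302) = (2/(-3 - 902*554 + 2*554*(-277)))*(1/302302) = (2/(-3 - 499708 - 306916))*(1/302302) = (2/(-806627))*(1/302302) = (2*(-1/806627))*(1/302302) = -2/806627*1/302302 = -1/121922477677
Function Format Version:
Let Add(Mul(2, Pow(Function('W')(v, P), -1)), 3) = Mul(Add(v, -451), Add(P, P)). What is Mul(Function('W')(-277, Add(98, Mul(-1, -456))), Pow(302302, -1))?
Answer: Rational(-1, 121922477677) ≈ -8.2019e-12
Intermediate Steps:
Function('W')(v, P) = Mul(2, Pow(Add(-3, Mul(2, P, Add(-451, v))), -1)) (Function('W')(v, P) = Mul(2, Pow(Add(-3, Mul(Add(v, -451), Add(P, P))), -1)) = Mul(2, Pow(Add(-3, Mul(Add(-451, v), Mul(2, P))), -1)) = Mul(2, Pow(Add(-3, Mul(2, P, Add(-451, v))), -1)))
Mul(Function('W')(-277, Add(98, Mul(-1, -456))), Pow(302302, -1)) = Mul(Mul(2, Pow(Add(-3, Mul(-902, Add(98, Mul(-1, -456))), Mul(2, Add(98, Mul(-1, -456)), -277)), -1)), Pow(302302, -1)) = Mul(Mul(2, Pow(Add(-3, Mul(-902, Add(98, 456)), Mul(2, Add(98, 456), -277)), -1)), Rational(1, 302302)) = Mul(Mul(2, Pow(Add(-3, Mul(-902, 554), Mul(2, 554, -277)), -1)), Rational(1, 302302)) = Mul(Mul(2, Pow(Add(-3, -499708, -306916), -1)), Rational(1, 302302)) = Mul(Mul(2, Pow(-806627, -1)), Rational(1, 302302)) = Mul(Mul(2, Rational(-1, 806627)), Rational(1, 302302)) = Mul(Rational(-2, 806627), Rational(1, 302302)) = Rational(-1, 121922477677)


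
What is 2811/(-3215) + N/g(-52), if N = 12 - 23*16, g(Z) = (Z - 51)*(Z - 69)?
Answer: -36178033/40068545 ≈ -0.90290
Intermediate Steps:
g(Z) = (-69 + Z)*(-51 + Z) (g(Z) = (-51 + Z)*(-69 + Z) = (-69 + Z)*(-51 + Z))
N = -356 (N = 12 - 368 = -356)
2811/(-3215) + N/g(-52) = 2811/(-3215) - 356/(3519 + (-52)² - 120*(-52)) = 2811*(-1/3215) - 356/(3519 + 2704 + 6240) = -2811/3215 - 356/12463 = -36178033/40068545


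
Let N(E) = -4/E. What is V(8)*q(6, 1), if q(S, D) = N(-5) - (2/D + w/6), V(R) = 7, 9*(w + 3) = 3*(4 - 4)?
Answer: -49/10 ≈ -4.9000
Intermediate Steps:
w = -3 (w = -3 + (3*(4 - 4))/9 = -3 + (3*0)/9 = -3 + (1/9)*0 = -3 + 0 = -3)
q(S, D) = 13/10 - 2/D (q(S, D) = -4/(-5) - (2/D - 3/6) = -4*(-1/5) - (2/D - 3*1/6) = 4/5 - (2/D - 1/2) = 4/5 - (-1/2 + 2/D) = 4/5 + (1/2 - 2/D) = 13/10 - 2/D)
V(8)*q(6, 1) = 7*(13/10 - 2/1) = 7*(13/10 - 2*1) = 7*(13/10 - 2) = 7*(-7/10) = -49/10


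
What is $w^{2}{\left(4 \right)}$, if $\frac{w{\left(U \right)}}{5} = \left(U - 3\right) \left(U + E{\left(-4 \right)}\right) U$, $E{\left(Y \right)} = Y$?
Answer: $0$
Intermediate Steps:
$w{\left(U \right)} = 5 U \left(-4 + U\right) \left(-3 + U\right)$ ($w{\left(U \right)} = 5 \left(U - 3\right) \left(U - 4\right) U = 5 \left(-3 + U\right) \left(-4 + U\right) U = 5 \left(-4 + U\right) \left(-3 + U\right) U = 5 U \left(-4 + U\right) \left(-3 + U\right)$)
$w^{2}{\left(4 \right)} = \left(5 \cdot 4 \left(12 + 4^{2} - 28\right)\right)^{2} = \left(5 \cdot 4 \left(12 + 16 - 28\right)\right)^{2} = \left(5 \cdot 4 \cdot 0\right)^{2} = 0^{2} = 0$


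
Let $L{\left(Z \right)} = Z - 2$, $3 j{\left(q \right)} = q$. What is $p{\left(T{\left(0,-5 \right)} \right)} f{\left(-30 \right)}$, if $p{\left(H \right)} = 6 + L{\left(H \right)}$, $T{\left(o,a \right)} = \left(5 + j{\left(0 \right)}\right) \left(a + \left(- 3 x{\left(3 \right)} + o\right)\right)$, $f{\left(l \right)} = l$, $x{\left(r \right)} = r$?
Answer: $1980$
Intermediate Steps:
$j{\left(q \right)} = \frac{q}{3}$
$L{\left(Z \right)} = -2 + Z$
$T{\left(o,a \right)} = -45 + 5 a + 5 o$ ($T{\left(o,a \right)} = \left(5 + \frac{1}{3} \cdot 0\right) \left(a + \left(\left(-3\right) 3 + o\right)\right) = \left(5 + 0\right) \left(a + \left(-9 + o\right)\right) = 5 \left(-9 + a + o\right) = -45 + 5 a + 5 o$)
$p{\left(H \right)} = 4 + H$ ($p{\left(H \right)} = 6 + \left(-2 + H\right) = 4 + H$)
$p{\left(T{\left(0,-5 \right)} \right)} f{\left(-30 \right)} = \left(4 + \left(-45 + 5 \left(-5\right) + 5 \cdot 0\right)\right) \left(-30\right) = \left(4 - 70\right) \left(-30\right) = \left(-66\right) \left(-30\right) = 1980$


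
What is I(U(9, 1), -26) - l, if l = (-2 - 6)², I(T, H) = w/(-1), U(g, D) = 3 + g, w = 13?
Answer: -77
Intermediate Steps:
I(T, H) = -13 (I(T, H) = 13/(-1) = 13*(-1) = -13)
l = 64 (l = (-8)² = 64)
I(U(9, 1), -26) - l = -13 - 1*64 = -13 - 64 = -77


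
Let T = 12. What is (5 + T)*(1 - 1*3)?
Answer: -34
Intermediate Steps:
(5 + T)*(1 - 1*3) = (5 + 12)*(1 - 1*3) = 17*(1 - 3) = 17*(-2) = -34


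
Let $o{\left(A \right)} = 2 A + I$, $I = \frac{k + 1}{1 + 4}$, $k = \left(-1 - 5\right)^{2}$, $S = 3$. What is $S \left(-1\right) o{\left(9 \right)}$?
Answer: $- \frac{381}{5} \approx -76.2$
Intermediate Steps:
$k = 36$ ($k = \left(-6\right)^{2} = 36$)
$I = \frac{37}{5}$ ($I = \frac{36 + 1}{1 + 4} = \frac{37}{5} \approx 7.4$)
$o{\left(A \right)} = \frac{37}{5} + 2 A$ ($o{\left(A \right)} = 2 A + \frac{37}{5} = \frac{37}{5} + 2 A$)
$S \left(-1\right) o{\left(9 \right)} = 3 \left(-1\right) \left(\frac{37}{5} + 2 \cdot 9\right) = - 3 \left(\frac{37}{5} + 18\right) = \left(-3\right) \frac{127}{5} = - \frac{381}{5}$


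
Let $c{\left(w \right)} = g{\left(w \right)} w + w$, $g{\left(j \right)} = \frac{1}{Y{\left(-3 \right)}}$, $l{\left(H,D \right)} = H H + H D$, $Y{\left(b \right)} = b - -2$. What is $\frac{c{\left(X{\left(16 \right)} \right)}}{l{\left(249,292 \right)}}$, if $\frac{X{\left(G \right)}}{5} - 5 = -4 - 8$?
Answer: $0$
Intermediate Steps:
$Y{\left(b \right)} = 2 + b$ ($Y{\left(b \right)} = b + 2 = 2 + b$)
$l{\left(H,D \right)} = H^{2} + D H$
$X{\left(G \right)} = -35$ ($X{\left(G \right)} = 25 + 5 \left(-4 - 8\right) = 25 + 5 \left(-12\right) = 25 - 60 = -35$)
$g{\left(j \right)} = -1$ ($g{\left(j \right)} = \frac{1}{2 - 3} = \frac{1}{-1} = -1$)
$c{\left(w \right)} = 0$ ($c{\left(w \right)} = - w + w = 0$)
$\frac{c{\left(X{\left(16 \right)} \right)}}{l{\left(249,292 \right)}} = \frac{0}{249 \left(292 + 249\right)} = \frac{0}{249 \cdot 541} = \frac{0}{134709} = 0 \cdot \frac{1}{134709} = 0$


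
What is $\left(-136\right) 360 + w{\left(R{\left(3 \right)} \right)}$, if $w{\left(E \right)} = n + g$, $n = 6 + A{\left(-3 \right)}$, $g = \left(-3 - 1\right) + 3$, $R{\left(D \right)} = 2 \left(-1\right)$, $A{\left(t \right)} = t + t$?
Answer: $-48961$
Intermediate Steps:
$A{\left(t \right)} = 2 t$
$R{\left(D \right)} = -2$
$g = -1$ ($g = -4 + 3 = -1$)
$n = 0$ ($n = 6 + 2 \left(-3\right) = 6 - 6 = 0$)
$w{\left(E \right)} = -1$ ($w{\left(E \right)} = 0 - 1 = -1$)
$\left(-136\right) 360 + w{\left(R{\left(3 \right)} \right)} = \left(-136\right) 360 - 1 = -48960 - 1 = -48961$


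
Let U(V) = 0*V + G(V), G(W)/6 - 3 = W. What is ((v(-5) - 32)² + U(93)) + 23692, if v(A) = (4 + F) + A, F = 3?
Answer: 25168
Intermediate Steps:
v(A) = 7 + A (v(A) = (4 + 3) + A = 7 + A)
G(W) = 18 + 6*W
U(V) = 18 + 6*V (U(V) = 0*V + (18 + 6*V) = 0 + (18 + 6*V) = 18 + 6*V)
((v(-5) - 32)² + U(93)) + 23692 = (((7 - 5) - 32)² + (18 + 6*93)) + 23692 = ((2 - 32)² + (18 + 558)) + 23692 = ((-30)² + 576) + 23692 = (900 + 576) + 23692 = 1476 + 23692 = 25168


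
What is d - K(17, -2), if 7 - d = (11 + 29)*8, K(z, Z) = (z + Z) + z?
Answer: -345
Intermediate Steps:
K(z, Z) = Z + 2*z (K(z, Z) = (Z + z) + z = Z + 2*z)
d = -313 (d = 7 - (11 + 29)*8 = 7 - 40*8 = 7 - 1*320 = 7 - 320 = -313)
d - K(17, -2) = -313 - (-2 + 2*17) = -313 - (-2 + 34) = -313 - 1*32 = -313 - 32 = -345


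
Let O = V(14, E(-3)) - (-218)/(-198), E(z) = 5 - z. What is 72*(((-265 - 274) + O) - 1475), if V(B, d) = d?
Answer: -1589624/11 ≈ -1.4451e+5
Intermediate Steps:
O = 683/99 (O = (5 - 1*(-3)) - (-218)/(-198) = (5 + 3) - (-218)*(-1)/198 = 8 - 1*109/99 = 8 - 109/99 = 683/99 ≈ 6.8990)
72*(((-265 - 274) + O) - 1475) = 72*(((-265 - 274) + 683/99) - 1475) = 72*((-539 + 683/99) - 1475) = 72*(-52678/99 - 1475) = 72*(-198703/99) = -1589624/11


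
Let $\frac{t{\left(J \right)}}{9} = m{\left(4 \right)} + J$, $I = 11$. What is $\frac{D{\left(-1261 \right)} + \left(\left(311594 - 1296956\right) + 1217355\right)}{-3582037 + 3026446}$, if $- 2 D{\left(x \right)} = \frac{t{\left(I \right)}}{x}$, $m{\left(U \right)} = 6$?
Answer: $- \frac{195028833}{467066834} \approx -0.41756$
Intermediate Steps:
$t{\left(J \right)} = 54 + 9 J$ ($t{\left(J \right)} = 9 \left(6 + J\right) = 54 + 9 J$)
$D{\left(x \right)} = - \frac{153}{2 x}$ ($D{\left(x \right)} = - \frac{\left(54 + 9 \cdot 11\right) \frac{1}{x}}{2} = - \frac{\left(54 + 99\right) \frac{1}{x}}{2} = - \frac{153 \frac{1}{x}}{2} = - \frac{153}{2 x}$)
$\frac{D{\left(-1261 \right)} + \left(\left(311594 - 1296956\right) + 1217355\right)}{-3582037 + 3026446} = \frac{- \frac{153}{2 \left(-1261\right)} + \left(\left(311594 - 1296956\right) + 1217355\right)}{-3582037 + 3026446} = \frac{\left(- \frac{153}{2}\right) \left(- \frac{1}{1261}\right) + \left(-985362 + 1217355\right)}{-555591} = \left(\frac{153}{2522} + 231993\right) \left(- \frac{1}{555591}\right) = \frac{585086499}{2522} \left(- \frac{1}{555591}\right) = - \frac{195028833}{467066834}$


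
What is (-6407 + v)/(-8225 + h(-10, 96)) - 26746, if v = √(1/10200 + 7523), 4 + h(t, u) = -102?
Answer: -222814519/8331 - √7826929302/8497620 ≈ -26745.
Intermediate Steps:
h(t, u) = -106 (h(t, u) = -4 - 102 = -106)
v = √7826929302/1020 (v = √(1/10200 + 7523) = √(76734601/10200) = √7826929302/1020 ≈ 86.735)
(-6407 + v)/(-8225 + h(-10, 96)) - 26746 = (-6407 + √7826929302/1020)/(-8225 - 106) - 26746 = (-6407 + √7826929302/1020)/(-8331) - 26746 = (-6407 + √7826929302/1020)*(-1/8331) - 26746 = (6407/8331 - √7826929302/8497620) - 26746 = -222814519/8331 - √7826929302/8497620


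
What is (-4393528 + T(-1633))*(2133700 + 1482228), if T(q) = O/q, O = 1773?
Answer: -25942956343576216/1633 ≈ -1.5887e+13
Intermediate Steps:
T(q) = 1773/q
(-4393528 + T(-1633))*(2133700 + 1482228) = (-4393528 + 1773/(-1633))*(2133700 + 1482228) = (-4393528 + 1773*(-1/1633))*3615928 = (-4393528 - 1773/1633)*3615928 = -7174632997/1633*3615928 = -25942956343576216/1633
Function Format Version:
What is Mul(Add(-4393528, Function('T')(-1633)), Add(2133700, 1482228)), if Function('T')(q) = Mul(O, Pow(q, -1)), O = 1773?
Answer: Rational(-25942956343576216, 1633) ≈ -1.5887e+13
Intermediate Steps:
Function('T')(q) = Mul(1773, Pow(q, -1))
Mul(Add(-4393528, Function('T')(-1633)), Add(2133700, 1482228)) = Mul(Add(-4393528, Mul(1773, Pow(-1633, -1))), Add(2133700, 1482228)) = Mul(Add(-4393528, Mul(1773, Rational(-1, 1633))), 3615928) = Mul(Add(-4393528, Rational(-1773, 1633)), 3615928) = Mul(Rational(-7174632997, 1633), 3615928) = Rational(-25942956343576216, 1633)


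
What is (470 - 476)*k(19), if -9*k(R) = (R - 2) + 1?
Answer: 12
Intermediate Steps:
k(R) = 1/9 - R/9 (k(R) = -((R - 2) + 1)/9 = -((-2 + R) + 1)/9 = -(-1 + R)/9 = 1/9 - R/9)
(470 - 476)*k(19) = (470 - 476)*(1/9 - 1/9*19) = -6*(1/9 - 19/9) = -6*(-2) = 12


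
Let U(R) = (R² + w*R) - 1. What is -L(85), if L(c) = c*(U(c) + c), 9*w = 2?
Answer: -5605835/9 ≈ -6.2287e+5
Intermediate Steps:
w = 2/9 (w = (⅑)*2 = 2/9 ≈ 0.22222)
U(R) = -1 + R² + 2*R/9 (U(R) = (R² + 2*R/9) - 1 = -1 + R² + 2*R/9)
L(c) = c*(-1 + c² + 11*c/9) (L(c) = c*((-1 + c² + 2*c/9) + c) = c*(-1 + c² + 11*c/9))
-L(85) = -85*(-1 + 85² + (11/9)*85) = -85*(-1 + 7225 + 935/9) = -85*65951/9 = -1*5605835/9 = -5605835/9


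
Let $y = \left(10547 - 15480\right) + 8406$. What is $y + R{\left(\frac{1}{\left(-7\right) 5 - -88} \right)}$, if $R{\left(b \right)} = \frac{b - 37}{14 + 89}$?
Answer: $\frac{18957147}{5459} \approx 3472.6$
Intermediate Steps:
$y = 3473$ ($y = -4933 + 8406 = 3473$)
$R{\left(b \right)} = - \frac{37}{103} + \frac{b}{103}$ ($R{\left(b \right)} = \frac{-37 + b}{103} = \left(-37 + b\right) \frac{1}{103} = - \frac{37}{103} + \frac{b}{103}$)
$y + R{\left(\frac{1}{\left(-7\right) 5 - -88} \right)} = 3473 - \left(\frac{37}{103} - \frac{1}{103 \left(\left(-7\right) 5 - -88\right)}\right) = 3473 - \left(\frac{37}{103} - \frac{1}{103 \left(-35 + 88\right)}\right) = 3473 - \left(\frac{37}{103} - \frac{1}{103 \cdot 53}\right) = 3473 + \left(- \frac{37}{103} + \frac{1}{103} \cdot \frac{1}{53}\right) = 3473 + \left(- \frac{37}{103} + \frac{1}{5459}\right) = 3473 - \frac{1960}{5459} = \frac{18957147}{5459}$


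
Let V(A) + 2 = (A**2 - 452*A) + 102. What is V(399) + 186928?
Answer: 165881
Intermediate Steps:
V(A) = 100 + A**2 - 452*A (V(A) = -2 + ((A**2 - 452*A) + 102) = -2 + (102 + A**2 - 452*A) = 100 + A**2 - 452*A)
V(399) + 186928 = (100 + 399**2 - 452*399) + 186928 = (100 + 159201 - 180348) + 186928 = -21047 + 186928 = 165881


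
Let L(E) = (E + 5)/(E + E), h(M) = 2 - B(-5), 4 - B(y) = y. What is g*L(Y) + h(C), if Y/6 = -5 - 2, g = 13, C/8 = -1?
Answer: -107/84 ≈ -1.2738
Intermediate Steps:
C = -8 (C = 8*(-1) = -8)
B(y) = 4 - y
h(M) = -7 (h(M) = 2 - (4 - 1*(-5)) = 2 - (4 + 5) = 2 - 1*9 = 2 - 9 = -7)
Y = -42 (Y = 6*(-5 - 2) = 6*(-7) = -42)
L(E) = (5 + E)/(2*E) (L(E) = (5 + E)/((2*E)) = (5 + E)*(1/(2*E)) = (5 + E)/(2*E))
g*L(Y) + h(C) = 13*((½)*(5 - 42)/(-42)) - 7 = 13*((½)*(-1/42)*(-37)) - 7 = 13*(37/84) - 7 = 481/84 - 7 = -107/84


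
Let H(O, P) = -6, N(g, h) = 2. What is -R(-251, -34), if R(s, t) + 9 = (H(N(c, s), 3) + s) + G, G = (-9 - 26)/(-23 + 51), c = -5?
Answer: 1069/4 ≈ 267.25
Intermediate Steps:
G = -5/4 (G = -35/28 = -35*1/28 = -5/4 ≈ -1.2500)
R(s, t) = -65/4 + s (R(s, t) = -9 + ((-6 + s) - 5/4) = -9 + (-29/4 + s) = -65/4 + s)
-R(-251, -34) = -(-65/4 - 251) = -1*(-1069/4) = 1069/4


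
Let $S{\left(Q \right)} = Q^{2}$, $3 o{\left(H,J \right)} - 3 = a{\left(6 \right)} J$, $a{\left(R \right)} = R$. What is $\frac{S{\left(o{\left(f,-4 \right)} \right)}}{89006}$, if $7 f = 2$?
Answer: $\frac{49}{89006} \approx 0.00055052$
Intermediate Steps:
$f = \frac{2}{7}$ ($f = \frac{1}{7} \cdot 2 = \frac{2}{7} \approx 0.28571$)
$o{\left(H,J \right)} = 1 + 2 J$ ($o{\left(H,J \right)} = 1 + \frac{6 J}{3} = 1 + 2 J$)
$\frac{S{\left(o{\left(f,-4 \right)} \right)}}{89006} = \frac{\left(1 + 2 \left(-4\right)\right)^{2}}{89006} = \left(1 - 8\right)^{2} \cdot \frac{1}{89006} = \left(-7\right)^{2} \cdot \frac{1}{89006} = 49 \cdot \frac{1}{89006} = \frac{49}{89006}$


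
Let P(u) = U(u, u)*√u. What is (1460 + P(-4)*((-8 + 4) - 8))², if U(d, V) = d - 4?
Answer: 2094736 + 560640*I ≈ 2.0947e+6 + 5.6064e+5*I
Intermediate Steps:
U(d, V) = -4 + d
P(u) = √u*(-4 + u) (P(u) = (-4 + u)*√u = √u*(-4 + u))
(1460 + P(-4)*((-8 + 4) - 8))² = (1460 + (√(-4)*(-4 - 4))*((-8 + 4) - 8))² = (1460 + ((2*I)*(-8))*(-4 - 8))² = (1460 - 16*I*(-12))² = (1460 + 192*I)²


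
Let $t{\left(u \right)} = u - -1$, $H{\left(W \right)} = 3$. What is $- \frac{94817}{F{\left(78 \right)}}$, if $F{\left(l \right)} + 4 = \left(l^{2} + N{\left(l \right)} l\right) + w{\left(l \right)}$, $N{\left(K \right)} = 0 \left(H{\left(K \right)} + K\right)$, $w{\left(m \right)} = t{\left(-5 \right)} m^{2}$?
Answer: $\frac{94817}{18256} \approx 5.1937$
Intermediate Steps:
$t{\left(u \right)} = 1 + u$ ($t{\left(u \right)} = u + 1 = 1 + u$)
$w{\left(m \right)} = - 4 m^{2}$ ($w{\left(m \right)} = \left(1 - 5\right) m^{2} = - 4 m^{2}$)
$N{\left(K \right)} = 0$ ($N{\left(K \right)} = 0 \left(3 + K\right) = 0$)
$F{\left(l \right)} = -4 - 3 l^{2}$ ($F{\left(l \right)} = -4 + \left(\left(l^{2} + 0 l\right) - 4 l^{2}\right) = -4 + \left(\left(l^{2} + 0\right) - 4 l^{2}\right) = -4 + \left(l^{2} - 4 l^{2}\right) = -4 - 3 l^{2}$)
$- \frac{94817}{F{\left(78 \right)}} = - \frac{94817}{-4 - 3 \cdot 78^{2}} = - \frac{94817}{-4 - 18252} = - \frac{94817}{-18256} = \left(-94817\right) \left(- \frac{1}{18256}\right) = \frac{94817}{18256}$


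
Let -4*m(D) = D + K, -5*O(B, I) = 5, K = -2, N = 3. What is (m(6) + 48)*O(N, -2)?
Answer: -47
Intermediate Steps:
O(B, I) = -1 (O(B, I) = -1/5*5 = -1)
m(D) = 1/2 - D/4 (m(D) = -(D - 2)/4 = -(-2 + D)/4 = 1/2 - D/4)
(m(6) + 48)*O(N, -2) = ((1/2 - 1/4*6) + 48)*(-1) = ((1/2 - 3/2) + 48)*(-1) = (-1 + 48)*(-1) = 47*(-1) = -47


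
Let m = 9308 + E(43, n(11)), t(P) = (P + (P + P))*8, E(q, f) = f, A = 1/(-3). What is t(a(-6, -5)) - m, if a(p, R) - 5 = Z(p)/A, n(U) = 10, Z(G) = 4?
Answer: -9486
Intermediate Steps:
A = -⅓ ≈ -0.33333
a(p, R) = -7 (a(p, R) = 5 + 4/(-⅓) = 5 + 4*(-3) = 5 - 12 = -7)
t(P) = 24*P (t(P) = (P + 2*P)*8 = (3*P)*8 = 24*P)
m = 9318 (m = 9308 + 10 = 9318)
t(a(-6, -5)) - m = 24*(-7) - 1*9318 = -168 - 9318 = -9486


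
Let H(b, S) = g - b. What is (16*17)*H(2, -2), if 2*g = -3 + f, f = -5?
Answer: -1632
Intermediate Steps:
g = -4 (g = (-3 - 5)/2 = (½)*(-8) = -4)
H(b, S) = -4 - b
(16*17)*H(2, -2) = (16*17)*(-4 - 1*2) = 272*(-4 - 2) = 272*(-6) = -1632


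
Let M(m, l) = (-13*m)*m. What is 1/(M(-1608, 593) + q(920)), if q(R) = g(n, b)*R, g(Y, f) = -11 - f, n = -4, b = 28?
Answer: -1/33649512 ≈ -2.9718e-8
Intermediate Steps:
M(m, l) = -13*m²
q(R) = -39*R (q(R) = (-11 - 1*28)*R = (-11 - 28)*R = -39*R)
1/(M(-1608, 593) + q(920)) = 1/(-13*(-1608)² - 39*920) = 1/(-13*2585664 - 35880) = 1/(-33613632 - 35880) = 1/(-33649512) = -1/33649512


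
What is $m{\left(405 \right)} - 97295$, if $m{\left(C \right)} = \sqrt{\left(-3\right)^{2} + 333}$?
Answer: $-97295 + 3 \sqrt{38} \approx -97277.0$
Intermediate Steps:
$m{\left(C \right)} = 3 \sqrt{38}$ ($m{\left(C \right)} = \sqrt{9 + 333} = \sqrt{342} = 3 \sqrt{38}$)
$m{\left(405 \right)} - 97295 = 3 \sqrt{38} - 97295 = -97295 + 3 \sqrt{38}$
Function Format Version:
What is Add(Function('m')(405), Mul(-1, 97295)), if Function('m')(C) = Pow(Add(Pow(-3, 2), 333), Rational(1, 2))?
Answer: Add(-97295, Mul(3, Pow(38, Rational(1, 2)))) ≈ -97277.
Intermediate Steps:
Function('m')(C) = Mul(3, Pow(38, Rational(1, 2))) (Function('m')(C) = Pow(Add(9, 333), Rational(1, 2)) = Pow(342, Rational(1, 2)) = Mul(3, Pow(38, Rational(1, 2))))
Add(Function('m')(405), Mul(-1, 97295)) = Add(Mul(3, Pow(38, Rational(1, 2))), Mul(-1, 97295)) = Add(Mul(3, Pow(38, Rational(1, 2))), -97295) = Add(-97295, Mul(3, Pow(38, Rational(1, 2))))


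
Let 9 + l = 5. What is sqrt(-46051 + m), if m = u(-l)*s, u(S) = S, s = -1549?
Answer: I*sqrt(52247) ≈ 228.58*I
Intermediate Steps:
l = -4 (l = -9 + 5 = -4)
m = -6196 (m = -1*(-4)*(-1549) = 4*(-1549) = -6196)
sqrt(-46051 + m) = sqrt(-46051 - 6196) = sqrt(-52247) = I*sqrt(52247)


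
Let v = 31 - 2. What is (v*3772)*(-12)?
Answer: -1312656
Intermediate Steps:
v = 29
(v*3772)*(-12) = (29*3772)*(-12) = 109388*(-12) = -1312656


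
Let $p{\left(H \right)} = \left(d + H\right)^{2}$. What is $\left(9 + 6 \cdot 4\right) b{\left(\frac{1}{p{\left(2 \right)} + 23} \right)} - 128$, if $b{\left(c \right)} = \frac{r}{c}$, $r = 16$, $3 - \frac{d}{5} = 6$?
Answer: $101248$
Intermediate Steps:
$d = -15$ ($d = 15 - 30 = -15$)
$p{\left(H \right)} = \left(-15 + H\right)^{2}$
$b{\left(c \right)} = \frac{16}{c}$
$\left(9 + 6 \cdot 4\right) b{\left(\frac{1}{p{\left(2 \right)} + 23} \right)} - 128 = \left(9 + 6 \cdot 4\right) \frac{16}{\frac{1}{\left(-15 + 2\right)^{2} + 23}} - 128 = \left(9 + 24\right) \frac{16}{\frac{1}{\left(-13\right)^{2} + 23}} - 128 = 33 \frac{16}{\frac{1}{169 + 23}} - 128 = 33 \frac{16}{\frac{1}{192}} - 128 = 33 \cdot 16 \frac{1}{\frac{1}{192}} - 128 = 33 \cdot 16 \cdot 192 - 128 = 33 \cdot 3072 - 128 = 101376 - 128 = 101248$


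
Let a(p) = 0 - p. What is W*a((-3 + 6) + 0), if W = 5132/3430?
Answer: -7698/1715 ≈ -4.4886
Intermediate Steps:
a(p) = -p
W = 2566/1715 (W = 5132*(1/3430) = 2566/1715 ≈ 1.4962)
W*a((-3 + 6) + 0) = 2566*(-((-3 + 6) + 0))/1715 = 2566*(-(3 + 0))/1715 = 2566*(-1*3)/1715 = (2566/1715)*(-3) = -7698/1715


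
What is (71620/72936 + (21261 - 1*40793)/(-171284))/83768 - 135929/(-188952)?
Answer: 370446657859765613/514940622463894896 ≈ 0.71940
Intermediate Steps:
(71620/72936 + (21261 - 1*40793)/(-171284))/83768 - 135929/(-188952) = (71620*(1/72936) + (21261 - 40793)*(-1/171284))*(1/83768) - 135929*(-1/188952) = (17905/18234 - 19532*(-1/171284))*(1/83768) + 135929/188952 = (17905/18234 + 4883/42821)*(1/83768) + 135929/188952 = (855746627/780798114)*(1/83768) + 135929/188952 = 855746627/65405896413552 + 135929/188952 = 370446657859765613/514940622463894896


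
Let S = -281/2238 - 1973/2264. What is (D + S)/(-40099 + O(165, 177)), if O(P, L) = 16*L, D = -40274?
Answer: 102033321863/94412814072 ≈ 1.0807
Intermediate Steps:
S = -2525879/2533416 (S = -281*1/2238 - 1973*1/2264 = -281/2238 - 1973/2264 = -2525879/2533416 ≈ -0.99702)
(D + S)/(-40099 + O(165, 177)) = (-40274 - 2525879/2533416)/(-40099 + 16*177) = -102033321863/(2533416*(-40099 + 2832)) = -102033321863/2533416/(-37267) = -102033321863/2533416*(-1/37267) = 102033321863/94412814072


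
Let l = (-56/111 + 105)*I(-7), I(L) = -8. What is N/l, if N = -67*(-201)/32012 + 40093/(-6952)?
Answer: 33017908263/5162655141952 ≈ 0.0063955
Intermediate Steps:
l = -92792/111 (l = (-56/111 + 105)*(-8) = (11599/111)*(-8) = -92792/111 ≈ -835.96)
N = -297458633/55636856 (N = 13467*(1/32012) + 40093*(-1/6952) = 13467/32012 - 40093/6952 = -297458633/55636856 ≈ -5.3464)
N/l = -297458633/(55636856*(-92792/111)) = -297458633/55636856*(-111/92792) = 33017908263/5162655141952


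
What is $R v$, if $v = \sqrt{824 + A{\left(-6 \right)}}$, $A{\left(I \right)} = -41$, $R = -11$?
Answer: $- 33 \sqrt{87} \approx -307.8$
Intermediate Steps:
$v = 3 \sqrt{87}$ ($v = \sqrt{824 - 41} = \sqrt{783} = 3 \sqrt{87} \approx 27.982$)
$R v = - 11 \cdot 3 \sqrt{87} = - 33 \sqrt{87}$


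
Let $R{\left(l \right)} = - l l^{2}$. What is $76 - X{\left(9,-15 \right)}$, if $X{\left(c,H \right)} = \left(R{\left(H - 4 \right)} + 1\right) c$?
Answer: $-61664$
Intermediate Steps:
$R{\left(l \right)} = - l^{3}$
$X{\left(c,H \right)} = c \left(1 - \left(-4 + H\right)^{3}\right)$ ($X{\left(c,H \right)} = \left(- \left(H - 4\right)^{3} + 1\right) c = \left(- \left(-4 + H\right)^{3} + 1\right) c = \left(1 - \left(-4 + H\right)^{3}\right) c = c \left(1 - \left(-4 + H\right)^{3}\right)$)
$76 - X{\left(9,-15 \right)} = 76 - \left(9 - 9 \left(-4 - 15\right)^{3}\right) = 76 - \left(9 - 9 \left(-19\right)^{3}\right) = 76 - \left(9 - 9 \left(-6859\right)\right) = 76 - \left(9 + 61731\right) = 76 - 61740 = -61664$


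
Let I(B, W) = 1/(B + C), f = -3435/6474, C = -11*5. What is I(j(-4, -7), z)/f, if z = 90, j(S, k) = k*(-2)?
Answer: 2158/46945 ≈ 0.045969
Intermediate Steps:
C = -55
j(S, k) = -2*k
f = -1145/2158 (f = -3435*1/6474 = -1145/2158 ≈ -0.53058)
I(B, W) = 1/(-55 + B) (I(B, W) = 1/(B - 55) = 1/(-55 + B))
I(j(-4, -7), z)/f = 1/((-55 - 2*(-7))*(-1145/2158)) = -2158/1145/(-55 + 14) = -2158/1145/(-41) = -1/41*(-2158/1145) = 2158/46945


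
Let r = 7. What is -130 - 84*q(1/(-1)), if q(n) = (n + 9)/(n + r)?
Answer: -242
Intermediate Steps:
q(n) = (9 + n)/(7 + n) (q(n) = (n + 9)/(n + 7) = (9 + n)/(7 + n))
-130 - 84*q(1/(-1)) = -130 - 84*(9 + 1/(-1))/(7 + 1/(-1)) = -130 - 84*(9 - 1)/(7 - 1) = -130 - 84*8/6 = -130 - 14*8 = -130 - 84*4/3 = -130 - 112 = -242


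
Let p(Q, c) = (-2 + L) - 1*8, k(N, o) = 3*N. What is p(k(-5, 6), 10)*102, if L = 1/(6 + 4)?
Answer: -5049/5 ≈ -1009.8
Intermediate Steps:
L = 1/10 ≈ 0.10000
p(Q, c) = -99/10 (p(Q, c) = (-2 + 1/10) - 1*8 = -19/10 - 8 = -99/10)
p(k(-5, 6), 10)*102 = -99/10*102 = -5049/5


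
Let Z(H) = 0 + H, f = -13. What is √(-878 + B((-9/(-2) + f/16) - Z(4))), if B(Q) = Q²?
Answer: I*√224743/16 ≈ 29.629*I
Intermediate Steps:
Z(H) = H
√(-878 + B((-9/(-2) + f/16) - Z(4))) = √(-878 + ((-9/(-2) - 13/16) - 1*4)²) = √(-878 + ((-9*(-½) - 13*1/16) - 4)²) = √(-878 + ((9/2 - 13/16) - 4)²) = √(-878 + (59/16 - 4)²) = √(-878 + (-5/16)²) = √(-878 + 25/256) = √(-224743/256) = I*√224743/16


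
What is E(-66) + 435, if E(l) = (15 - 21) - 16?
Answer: 413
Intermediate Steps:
E(l) = -22 (E(l) = -6 - 16 = -22)
E(-66) + 435 = -22 + 435 = 413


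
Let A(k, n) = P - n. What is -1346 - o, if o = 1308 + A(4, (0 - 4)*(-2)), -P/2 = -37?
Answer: -2720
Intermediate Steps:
P = 74 (P = -2*(-37) = 74)
A(k, n) = 74 - n
o = 1374 (o = 1308 + (74 - (0 - 4)*(-2)) = 1308 + (74 - (-4)*(-2)) = 1308 + (74 - 1*8) = 1308 + (74 - 8) = 1308 + 66 = 1374)
-1346 - o = -1346 - 1*1374 = -1346 - 1374 = -2720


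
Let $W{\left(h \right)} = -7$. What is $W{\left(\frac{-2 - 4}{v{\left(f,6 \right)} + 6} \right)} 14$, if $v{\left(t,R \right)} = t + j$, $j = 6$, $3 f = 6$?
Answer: $-98$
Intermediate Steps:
$f = 2$ ($f = \frac{1}{3} \cdot 6 = 2$)
$v{\left(t,R \right)} = 6 + t$ ($v{\left(t,R \right)} = t + 6 = 6 + t$)
$W{\left(\frac{-2 - 4}{v{\left(f,6 \right)} + 6} \right)} 14 = \left(-7\right) 14 = -98$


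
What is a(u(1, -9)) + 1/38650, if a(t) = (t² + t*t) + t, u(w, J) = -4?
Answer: 1082201/38650 ≈ 28.000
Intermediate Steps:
a(t) = t + 2*t² (a(t) = (t² + t²) + t = 2*t² + t = t + 2*t²)
a(u(1, -9)) + 1/38650 = -4*(1 + 2*(-4)) + 1/38650 = -4*(1 - 8) + 1/38650 = -4*(-7) + 1/38650 = 28 + 1/38650 = 1082201/38650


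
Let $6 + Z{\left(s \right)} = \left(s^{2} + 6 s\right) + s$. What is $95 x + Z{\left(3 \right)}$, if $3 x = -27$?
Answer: $-831$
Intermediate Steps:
$Z{\left(s \right)} = -6 + s^{2} + 7 s$ ($Z{\left(s \right)} = -6 + \left(\left(s^{2} + 6 s\right) + s\right) = -6 + \left(s^{2} + 7 s\right) = -6 + s^{2} + 7 s$)
$x = -9$ ($x = \frac{1}{3} \left(-27\right) = -9$)
$95 x + Z{\left(3 \right)} = 95 \left(-9\right) + \left(-6 + 3^{2} + 7 \cdot 3\right) = -855 + \left(-6 + 9 + 21\right) = -855 + 24 = -831$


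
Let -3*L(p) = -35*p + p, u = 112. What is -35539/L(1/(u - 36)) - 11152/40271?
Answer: -163155971450/684607 ≈ -2.3832e+5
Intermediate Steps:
L(p) = 34*p/3 (L(p) = -(-35*p + p)/3 = -(-34)*p/3 = 34*p/3)
-35539/L(1/(u - 36)) - 11152/40271 = -35539/(34/(3*(112 - 36))) - 11152/40271 = -35539/((34/3)/76) - 11152*1/40271 = -35539/((34/3)*(1/76)) - 11152/40271 = -35539/17/114 - 11152/40271 = -35539*114/17 - 11152/40271 = -4051446/17 - 11152/40271 = -163155971450/684607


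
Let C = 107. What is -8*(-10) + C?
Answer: 187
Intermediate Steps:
-8*(-10) + C = -8*(-10) + 107 = 80 + 107 = 187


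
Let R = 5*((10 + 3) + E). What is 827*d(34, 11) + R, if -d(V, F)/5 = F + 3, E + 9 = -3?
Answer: -57885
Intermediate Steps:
E = -12 (E = -9 - 3 = -12)
d(V, F) = -15 - 5*F (d(V, F) = -5*(F + 3) = -5*(3 + F) = -15 - 5*F)
R = 5 (R = 5*((10 + 3) - 12) = 5*(13 - 12) = 5*1 = 5)
827*d(34, 11) + R = 827*(-15 - 5*11) + 5 = 827*(-15 - 55) + 5 = 827*(-70) + 5 = -57890 + 5 = -57885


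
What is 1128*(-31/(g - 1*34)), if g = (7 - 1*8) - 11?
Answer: 17484/23 ≈ 760.17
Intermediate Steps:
g = -12 (g = (7 - 8) - 11 = -1 - 11 = -12)
1128*(-31/(g - 1*34)) = 1128*(-31/(-12 - 1*34)) = 1128*(-31/(-12 - 34)) = 1128*(-31/(-46)) = 1128*(-31*(-1/46)) = 1128*(31/46) = 17484/23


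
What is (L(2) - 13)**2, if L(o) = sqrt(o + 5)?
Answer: (13 - sqrt(7))**2 ≈ 107.21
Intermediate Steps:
L(o) = sqrt(5 + o)
(L(2) - 13)**2 = (sqrt(5 + 2) - 13)**2 = (sqrt(7) - 13)**2 = (-13 + sqrt(7))**2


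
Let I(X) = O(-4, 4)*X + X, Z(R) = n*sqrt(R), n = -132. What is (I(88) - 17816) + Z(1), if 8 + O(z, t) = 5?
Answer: -18124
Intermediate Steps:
O(z, t) = -3 (O(z, t) = -8 + 5 = -3)
Z(R) = -132*sqrt(R)
I(X) = -2*X (I(X) = -3*X + X = -2*X)
(I(88) - 17816) + Z(1) = (-2*88 - 17816) - 132*sqrt(1) = (-176 - 17816) - 132*1 = -17992 - 132 = -18124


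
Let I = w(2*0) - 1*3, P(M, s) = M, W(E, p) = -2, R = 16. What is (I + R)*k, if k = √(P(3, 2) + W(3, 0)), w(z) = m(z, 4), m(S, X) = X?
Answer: 17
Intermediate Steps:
w(z) = 4
I = 1 (I = 4 - 1*3 = 4 - 3 = 1)
k = 1 (k = √(3 - 2) = √1 = 1)
(I + R)*k = (1 + 16)*1 = 17*1 = 17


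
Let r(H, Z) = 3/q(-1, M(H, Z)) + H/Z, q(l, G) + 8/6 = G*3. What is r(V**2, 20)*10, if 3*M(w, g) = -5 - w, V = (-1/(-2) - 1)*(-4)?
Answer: -28/31 ≈ -0.90323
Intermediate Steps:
V = 2 (V = (-1*(-1/2) - 1)*(-4) = (1/2 - 1)*(-4) = -1/2*(-4) = 2)
M(w, g) = -5/3 - w/3 (M(w, g) = (-5 - w)/3 = -5/3 - w/3)
q(l, G) = -4/3 + 3*G (q(l, G) = -4/3 + G*3 = -4/3 + 3*G)
r(H, Z) = 3/(-19/3 - H) + H/Z (r(H, Z) = 3/(-4/3 + 3*(-5/3 - H/3)) + H/Z = 3/(-4/3 + (-5 - H)) + H/Z = 3/(-19/3 - H) + H/Z)
r(V**2, 20)*10 = ((-9*20 + 2**2*(19 + 3*2**2))/(20*(19 + 3*2**2)))*10 = ((-180 + 4*(19 + 3*4))/(20*(19 + 3*4)))*10 = ((-180 + 4*(19 + 12))/(20*(19 + 12)))*10 = ((1/20)*(-180 + 4*31)/31)*10 = ((1/20)*(1/31)*(-180 + 124))*10 = ((1/20)*(1/31)*(-56))*10 = -14/155*10 = -28/31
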